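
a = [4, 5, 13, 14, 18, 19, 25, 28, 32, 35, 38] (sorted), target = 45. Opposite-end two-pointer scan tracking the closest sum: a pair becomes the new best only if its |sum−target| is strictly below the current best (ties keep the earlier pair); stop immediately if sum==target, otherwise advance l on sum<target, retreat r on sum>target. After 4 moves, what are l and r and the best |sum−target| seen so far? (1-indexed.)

l=3, r=9, best |Δ|=2

[1,11] 4+38=42 d=3 * → l++
[2,11] 5+38=43 d=2 * → l++
[3,11] 13+38=51 d=6 → r--
[3,10] 13+35=48 d=3 → r--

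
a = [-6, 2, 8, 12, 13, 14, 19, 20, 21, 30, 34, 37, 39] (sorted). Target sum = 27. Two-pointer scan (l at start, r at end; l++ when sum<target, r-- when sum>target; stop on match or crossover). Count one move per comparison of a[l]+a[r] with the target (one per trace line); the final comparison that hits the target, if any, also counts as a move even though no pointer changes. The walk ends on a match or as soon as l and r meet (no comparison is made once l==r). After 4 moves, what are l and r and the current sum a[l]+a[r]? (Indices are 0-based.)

[0,12] -6+39=33 >27 → r--
[0,11] -6+37=31 >27 → r--
[0,10] -6+34=28 >27 → r--
[0,9] -6+30=24 <27 → l++

l=1, r=9, sum=32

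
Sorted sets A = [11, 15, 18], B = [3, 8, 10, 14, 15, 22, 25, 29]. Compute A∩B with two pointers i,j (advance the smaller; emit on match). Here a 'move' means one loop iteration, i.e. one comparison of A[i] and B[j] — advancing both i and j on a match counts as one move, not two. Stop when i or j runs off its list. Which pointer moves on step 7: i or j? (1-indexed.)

i

[i=1,j=1] 11>3 → j++
[i=1,j=2] 11>8 → j++
[i=1,j=3] 11>10 → j++
[i=1,j=4] 11<14 → i++
[i=2,j=4] 15>14 → j++
[i=2,j=5] 15==15 emit → i++,j++
[i=3,j=6] 18<22 → i++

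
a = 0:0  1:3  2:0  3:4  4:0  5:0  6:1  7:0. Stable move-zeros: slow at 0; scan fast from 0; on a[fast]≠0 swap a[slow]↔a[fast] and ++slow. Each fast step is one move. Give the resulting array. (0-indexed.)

slow=0 fast=0: a[fast]=0, fast++
slow=0 fast=1: a[fast]=3≠0 swap→a[0]=3, slow++,fast++
slow=1 fast=2: a[fast]=0, fast++
slow=1 fast=3: a[fast]=4≠0 swap→a[1]=4, slow++,fast++
slow=2 fast=4: a[fast]=0, fast++
slow=2 fast=5: a[fast]=0, fast++
slow=2 fast=6: a[fast]=1≠0 swap→a[2]=1, slow++,fast++
slow=3 fast=7: a[fast]=0, fast++

[3, 4, 1, 0, 0, 0, 0, 0]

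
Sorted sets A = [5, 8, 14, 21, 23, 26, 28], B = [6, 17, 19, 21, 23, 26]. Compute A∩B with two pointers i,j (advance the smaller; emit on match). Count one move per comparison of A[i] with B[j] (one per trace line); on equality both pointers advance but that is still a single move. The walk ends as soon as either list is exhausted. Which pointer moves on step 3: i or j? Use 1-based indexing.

[i=1,j=1] 5<6 → i++
[i=2,j=1] 8>6 → j++
[i=2,j=2] 8<17 → i++

i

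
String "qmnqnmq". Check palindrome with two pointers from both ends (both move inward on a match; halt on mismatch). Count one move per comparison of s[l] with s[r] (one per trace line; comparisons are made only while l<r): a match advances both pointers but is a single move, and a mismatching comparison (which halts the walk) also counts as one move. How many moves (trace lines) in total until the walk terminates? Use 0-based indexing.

3 moves

[0,6] 'q'=='q' → l++,r--
[1,5] 'm'=='m' → l++,r--
[2,4] 'n'=='n' → l++,r--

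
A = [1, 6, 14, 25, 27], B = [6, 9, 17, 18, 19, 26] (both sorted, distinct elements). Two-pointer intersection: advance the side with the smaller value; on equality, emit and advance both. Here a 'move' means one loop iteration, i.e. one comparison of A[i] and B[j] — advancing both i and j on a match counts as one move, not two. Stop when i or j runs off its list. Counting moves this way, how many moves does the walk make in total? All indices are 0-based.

[i=0,j=0] 1<6 → i++
[i=1,j=0] 6==6 emit → i++,j++
[i=2,j=1] 14>9 → j++
[i=2,j=2] 14<17 → i++
[i=3,j=2] 25>17 → j++
[i=3,j=3] 25>18 → j++
[i=3,j=4] 25>19 → j++
[i=3,j=5] 25<26 → i++
[i=4,j=5] 27>26 → j++

9 moves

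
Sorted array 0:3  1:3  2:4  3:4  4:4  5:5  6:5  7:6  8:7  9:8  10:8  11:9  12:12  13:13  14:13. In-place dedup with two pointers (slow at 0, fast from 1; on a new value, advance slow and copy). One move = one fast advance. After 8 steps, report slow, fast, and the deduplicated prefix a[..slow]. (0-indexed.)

(s=0,f=1) a[fast]=3=a[slow] dup → fast++
(s=0,f=2) a[fast]=4≠a[slow]=3 write a[1]=4 → slow++,fast++
(s=1,f=3) a[fast]=4=a[slow] dup → fast++
(s=1,f=4) a[fast]=4=a[slow] dup → fast++
(s=1,f=5) a[fast]=5≠a[slow]=4 write a[2]=5 → slow++,fast++
(s=2,f=6) a[fast]=5=a[slow] dup → fast++
(s=2,f=7) a[fast]=6≠a[slow]=5 write a[3]=6 → slow++,fast++
(s=3,f=8) a[fast]=7≠a[slow]=6 write a[4]=7 → slow++,fast++

slow=4, fast=9, prefix=[3, 4, 5, 6, 7]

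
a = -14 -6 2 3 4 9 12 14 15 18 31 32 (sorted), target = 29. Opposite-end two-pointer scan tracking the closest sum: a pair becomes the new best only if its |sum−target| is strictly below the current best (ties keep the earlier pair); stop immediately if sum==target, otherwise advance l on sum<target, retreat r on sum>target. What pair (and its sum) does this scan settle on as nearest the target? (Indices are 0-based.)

[0,11] -14+32=18 d=11 * → l++
[1,11] -6+32=26 d=3 * → l++
[2,11] 2+32=34 d=5 → r--
[2,10] 2+31=33 d=4 → r--
[2,9] 2+18=20 d=9 → l++
[3,9] 3+18=21 d=8 → l++
[4,9] 4+18=22 d=7 → l++
[5,9] 9+18=27 d=2 * → l++
[6,9] 12+18=30 d=1 * → r--
[6,8] 12+15=27 d=2 → l++
[7,8] 14+15=29 d=0 * → stop

pair (14, 15) with sum 29 (|Δ|=0)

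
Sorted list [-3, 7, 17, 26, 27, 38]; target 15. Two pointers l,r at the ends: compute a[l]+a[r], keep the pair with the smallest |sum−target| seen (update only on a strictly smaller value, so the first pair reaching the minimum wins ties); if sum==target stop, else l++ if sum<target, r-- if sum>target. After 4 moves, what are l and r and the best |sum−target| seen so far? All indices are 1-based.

l=2, r=3, best |Δ|=1

[1,6] -3+38=35 d=20 * → r--
[1,5] -3+27=24 d=9 * → r--
[1,4] -3+26=23 d=8 * → r--
[1,3] -3+17=14 d=1 * → l++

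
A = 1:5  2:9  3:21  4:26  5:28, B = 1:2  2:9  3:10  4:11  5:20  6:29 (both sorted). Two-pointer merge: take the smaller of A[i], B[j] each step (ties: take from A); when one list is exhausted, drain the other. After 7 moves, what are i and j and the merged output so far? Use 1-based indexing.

i=3, j=6, merged so far=[2, 5, 9, 9, 10, 11, 20]

[i=1,j=1] A[i]=5>B[j]=2 take 2 → j++
[i=1,j=2] A[i]=5<=B[j]=9 take 5 → i++
[i=2,j=2] A[i]=9<=B[j]=9 take 9 → i++
[i=3,j=2] A[i]=21>B[j]=9 take 9 → j++
[i=3,j=3] A[i]=21>B[j]=10 take 10 → j++
[i=3,j=4] A[i]=21>B[j]=11 take 11 → j++
[i=3,j=5] A[i]=21>B[j]=20 take 20 → j++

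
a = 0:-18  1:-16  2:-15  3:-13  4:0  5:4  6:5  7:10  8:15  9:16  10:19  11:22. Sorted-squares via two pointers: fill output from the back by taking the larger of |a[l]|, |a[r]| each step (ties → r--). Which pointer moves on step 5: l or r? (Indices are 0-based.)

l

[0,11] |-18|<=|22| out[11]=484 → r--
[0,10] |-18|<=|19| out[10]=361 → r--
[0,9] |-18|>|16| out[9]=324 → l++
[1,9] |-16|<=|16| out[8]=256 → r--
[1,8] |-16|>|15| out[7]=256 → l++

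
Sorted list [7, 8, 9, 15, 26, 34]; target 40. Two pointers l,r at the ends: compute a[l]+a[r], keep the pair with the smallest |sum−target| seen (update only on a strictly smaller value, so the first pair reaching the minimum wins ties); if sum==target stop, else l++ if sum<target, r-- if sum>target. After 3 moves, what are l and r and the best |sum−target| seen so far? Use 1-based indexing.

[1,6] 7+34=41 d=1 * → r--
[1,5] 7+26=33 d=7 → l++
[2,5] 8+26=34 d=6 → l++

l=3, r=5, best |Δ|=1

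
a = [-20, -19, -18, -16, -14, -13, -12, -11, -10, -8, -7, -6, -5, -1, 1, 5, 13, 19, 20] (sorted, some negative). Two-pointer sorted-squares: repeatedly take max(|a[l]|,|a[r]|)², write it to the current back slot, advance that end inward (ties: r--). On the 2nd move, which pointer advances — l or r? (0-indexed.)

[0,18] |-20|<=|20| out[18]=400 → r--
[0,17] |-20|>|19| out[17]=400 → l++

l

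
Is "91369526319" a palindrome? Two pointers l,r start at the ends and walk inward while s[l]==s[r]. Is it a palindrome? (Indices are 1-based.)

not a palindrome (mismatch at 5,7)

l=1 r=11: '9'=='9', l++,r--
l=2 r=10: '1'=='1', l++,r--
l=3 r=9: '3'=='3', l++,r--
l=4 r=8: '6'=='6', l++,r--
l=5 r=7: '9'!='2', stop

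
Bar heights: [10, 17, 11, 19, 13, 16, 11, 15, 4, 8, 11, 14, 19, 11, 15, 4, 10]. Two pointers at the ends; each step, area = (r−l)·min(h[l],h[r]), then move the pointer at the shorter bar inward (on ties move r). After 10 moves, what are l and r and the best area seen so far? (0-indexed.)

l=3, r=9, best area=195

[0,16] min(10,10)*16=160 best=160 * → r--
[0,15] min(10,4)*15=60 best=160 → r--
[0,14] min(10,15)*14=140 best=160 → l++
[1,14] min(17,15)*13=195 best=195 * → r--
[1,13] min(17,11)*12=132 best=195 → r--
[1,12] min(17,19)*11=187 best=195 → l++
[2,12] min(11,19)*10=110 best=195 → l++
[3,12] min(19,19)*9=171 best=195 → r--
[3,11] min(19,14)*8=112 best=195 → r--
[3,10] min(19,11)*7=77 best=195 → r--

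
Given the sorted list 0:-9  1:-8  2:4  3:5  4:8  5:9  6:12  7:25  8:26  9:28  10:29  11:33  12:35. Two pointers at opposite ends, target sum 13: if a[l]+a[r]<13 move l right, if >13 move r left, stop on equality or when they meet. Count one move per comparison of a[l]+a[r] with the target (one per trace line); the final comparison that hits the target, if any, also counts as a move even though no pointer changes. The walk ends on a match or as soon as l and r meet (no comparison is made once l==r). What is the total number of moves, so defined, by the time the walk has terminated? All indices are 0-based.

[0,12] -9+35=26 >13 → r--
[0,11] -9+33=24 >13 → r--
[0,10] -9+29=20 >13 → r--
[0,9] -9+28=19 >13 → r--
[0,8] -9+26=17 >13 → r--
[0,7] -9+25=16 >13 → r--
[0,6] -9+12=3 <13 → l++
[1,6] -8+12=4 <13 → l++
[2,6] 4+12=16 >13 → r--
[2,5] 4+9=13 → found

10 moves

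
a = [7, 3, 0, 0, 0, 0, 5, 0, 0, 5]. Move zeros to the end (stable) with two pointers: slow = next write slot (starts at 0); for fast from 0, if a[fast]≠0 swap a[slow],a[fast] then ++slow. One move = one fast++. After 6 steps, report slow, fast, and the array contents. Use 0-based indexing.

slow=2, fast=6, a=[7, 3, 0, 0, 0, 0, 5, 0, 0, 5]

(s=0,f=0) a[fast]=7≠0 swap→a[0]=7 → slow++,fast++
(s=1,f=1) a[fast]=3≠0 swap→a[1]=3 → slow++,fast++
(s=2,f=2) a[fast]=0 → fast++
(s=2,f=3) a[fast]=0 → fast++
(s=2,f=4) a[fast]=0 → fast++
(s=2,f=5) a[fast]=0 → fast++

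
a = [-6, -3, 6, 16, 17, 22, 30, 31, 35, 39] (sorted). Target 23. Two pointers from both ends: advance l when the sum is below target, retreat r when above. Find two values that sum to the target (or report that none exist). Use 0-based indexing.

l=0 r=9: -6+39=33 >23, r--
l=0 r=8: -6+35=29 >23, r--
l=0 r=7: -6+31=25 >23, r--
l=0 r=6: -6+30=24 >23, r--
l=0 r=5: -6+22=16 <23, l++
l=1 r=5: -3+22=19 <23, l++
l=2 r=5: 6+22=28 >23, r--
l=2 r=4: 6+17=23, found

(6, 17)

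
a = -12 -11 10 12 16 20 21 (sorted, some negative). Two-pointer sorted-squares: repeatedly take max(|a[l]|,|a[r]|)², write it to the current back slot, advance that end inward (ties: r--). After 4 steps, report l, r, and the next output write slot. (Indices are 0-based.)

[0,6] |-12|<=|21| out[6]=441 → r--
[0,5] |-12|<=|20| out[5]=400 → r--
[0,4] |-12|<=|16| out[4]=256 → r--
[0,3] |-12|<=|12| out[3]=144 → r--

l=0, r=2, next write slot=2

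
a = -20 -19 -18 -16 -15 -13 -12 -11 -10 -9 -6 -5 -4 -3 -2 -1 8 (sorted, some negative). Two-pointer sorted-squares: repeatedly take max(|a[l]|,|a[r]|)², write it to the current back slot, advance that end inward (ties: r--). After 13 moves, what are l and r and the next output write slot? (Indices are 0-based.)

[0,16] |-20|>|8| out[16]=400 → l++
[1,16] |-19|>|8| out[15]=361 → l++
[2,16] |-18|>|8| out[14]=324 → l++
[3,16] |-16|>|8| out[13]=256 → l++
[4,16] |-15|>|8| out[12]=225 → l++
[5,16] |-13|>|8| out[11]=169 → l++
[6,16] |-12|>|8| out[10]=144 → l++
[7,16] |-11|>|8| out[9]=121 → l++
[8,16] |-10|>|8| out[8]=100 → l++
[9,16] |-9|>|8| out[7]=81 → l++
[10,16] |-6|<=|8| out[6]=64 → r--
[10,15] |-6|>|-1| out[5]=36 → l++
[11,15] |-5|>|-1| out[4]=25 → l++

l=12, r=15, next write slot=3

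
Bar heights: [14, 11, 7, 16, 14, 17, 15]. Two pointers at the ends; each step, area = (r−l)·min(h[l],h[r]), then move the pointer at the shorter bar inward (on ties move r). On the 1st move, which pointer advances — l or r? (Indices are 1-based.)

l

[1,7] min(14,15)*6=84 best=84 * → l++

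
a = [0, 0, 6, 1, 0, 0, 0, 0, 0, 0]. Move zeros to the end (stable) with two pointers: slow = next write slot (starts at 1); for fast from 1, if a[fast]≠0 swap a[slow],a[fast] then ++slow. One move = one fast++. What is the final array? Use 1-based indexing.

(s=1,f=1) a[fast]=0 → fast++
(s=1,f=2) a[fast]=0 → fast++
(s=1,f=3) a[fast]=6≠0 swap→a[1]=6 → slow++,fast++
(s=2,f=4) a[fast]=1≠0 swap→a[2]=1 → slow++,fast++
(s=3,f=5) a[fast]=0 → fast++
(s=3,f=6) a[fast]=0 → fast++
(s=3,f=7) a[fast]=0 → fast++
(s=3,f=8) a[fast]=0 → fast++
(s=3,f=9) a[fast]=0 → fast++
(s=3,f=10) a[fast]=0 → fast++

[6, 1, 0, 0, 0, 0, 0, 0, 0, 0]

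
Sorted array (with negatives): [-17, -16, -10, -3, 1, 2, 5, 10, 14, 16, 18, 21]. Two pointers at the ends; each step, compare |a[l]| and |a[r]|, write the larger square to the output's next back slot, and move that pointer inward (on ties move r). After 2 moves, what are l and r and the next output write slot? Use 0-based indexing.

[0,11] |-17|<=|21| out[11]=441 → r--
[0,10] |-17|<=|18| out[10]=324 → r--

l=0, r=9, next write slot=9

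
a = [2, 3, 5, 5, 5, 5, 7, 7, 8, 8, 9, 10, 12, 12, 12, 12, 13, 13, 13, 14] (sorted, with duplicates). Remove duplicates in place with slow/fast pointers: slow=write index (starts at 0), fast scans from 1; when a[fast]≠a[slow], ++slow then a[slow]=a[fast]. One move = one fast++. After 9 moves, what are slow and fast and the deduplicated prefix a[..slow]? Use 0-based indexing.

slow=4, fast=10, prefix=[2, 3, 5, 7, 8]

(s=0,f=1) a[fast]=3≠a[slow]=2 write a[1]=3 → slow++,fast++
(s=1,f=2) a[fast]=5≠a[slow]=3 write a[2]=5 → slow++,fast++
(s=2,f=3) a[fast]=5=a[slow] dup → fast++
(s=2,f=4) a[fast]=5=a[slow] dup → fast++
(s=2,f=5) a[fast]=5=a[slow] dup → fast++
(s=2,f=6) a[fast]=7≠a[slow]=5 write a[3]=7 → slow++,fast++
(s=3,f=7) a[fast]=7=a[slow] dup → fast++
(s=3,f=8) a[fast]=8≠a[slow]=7 write a[4]=8 → slow++,fast++
(s=4,f=9) a[fast]=8=a[slow] dup → fast++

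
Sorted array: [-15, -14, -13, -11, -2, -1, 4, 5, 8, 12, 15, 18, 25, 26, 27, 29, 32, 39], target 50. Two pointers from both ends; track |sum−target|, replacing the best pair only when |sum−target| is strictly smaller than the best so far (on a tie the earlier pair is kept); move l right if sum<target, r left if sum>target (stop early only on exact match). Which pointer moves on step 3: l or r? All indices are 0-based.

[0,17] -15+39=24 d=26 * → l++
[1,17] -14+39=25 d=25 * → l++
[2,17] -13+39=26 d=24 * → l++

l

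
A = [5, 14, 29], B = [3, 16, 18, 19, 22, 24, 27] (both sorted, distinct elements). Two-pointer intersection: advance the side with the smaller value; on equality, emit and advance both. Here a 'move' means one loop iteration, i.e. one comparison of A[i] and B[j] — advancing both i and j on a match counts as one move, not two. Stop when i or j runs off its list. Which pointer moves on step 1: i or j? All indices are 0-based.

j

i=0 j=0: 5>3, j++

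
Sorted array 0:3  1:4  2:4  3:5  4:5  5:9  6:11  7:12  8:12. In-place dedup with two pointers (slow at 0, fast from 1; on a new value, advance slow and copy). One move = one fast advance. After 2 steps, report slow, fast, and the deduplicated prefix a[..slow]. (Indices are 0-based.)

(s=0,f=1) a[fast]=4≠a[slow]=3 write a[1]=4 → slow++,fast++
(s=1,f=2) a[fast]=4=a[slow] dup → fast++

slow=1, fast=3, prefix=[3, 4]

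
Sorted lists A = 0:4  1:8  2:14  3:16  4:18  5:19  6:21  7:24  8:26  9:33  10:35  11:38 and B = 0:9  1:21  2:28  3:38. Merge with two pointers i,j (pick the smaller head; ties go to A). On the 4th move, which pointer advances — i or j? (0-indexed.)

i

[i=0,j=0] A[i]=4<=B[j]=9 take 4 → i++
[i=1,j=0] A[i]=8<=B[j]=9 take 8 → i++
[i=2,j=0] A[i]=14>B[j]=9 take 9 → j++
[i=2,j=1] A[i]=14<=B[j]=21 take 14 → i++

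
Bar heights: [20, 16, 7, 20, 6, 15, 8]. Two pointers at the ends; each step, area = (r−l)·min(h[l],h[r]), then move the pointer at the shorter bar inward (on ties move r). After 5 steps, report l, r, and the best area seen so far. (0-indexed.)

l=0, r=1, best area=75

[0,6] min(20,8)*6=48 best=48 * → r--
[0,5] min(20,15)*5=75 best=75 * → r--
[0,4] min(20,6)*4=24 best=75 → r--
[0,3] min(20,20)*3=60 best=75 → r--
[0,2] min(20,7)*2=14 best=75 → r--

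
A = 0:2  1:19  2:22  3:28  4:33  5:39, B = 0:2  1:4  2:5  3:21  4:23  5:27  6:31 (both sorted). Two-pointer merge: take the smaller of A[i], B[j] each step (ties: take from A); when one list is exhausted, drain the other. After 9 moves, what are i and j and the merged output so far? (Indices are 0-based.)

i=0 j=0: A[i]=2<=B[j]=2 take 2, i++
i=1 j=0: A[i]=19>B[j]=2 take 2, j++
i=1 j=1: A[i]=19>B[j]=4 take 4, j++
i=1 j=2: A[i]=19>B[j]=5 take 5, j++
i=1 j=3: A[i]=19<=B[j]=21 take 19, i++
i=2 j=3: A[i]=22>B[j]=21 take 21, j++
i=2 j=4: A[i]=22<=B[j]=23 take 22, i++
i=3 j=4: A[i]=28>B[j]=23 take 23, j++
i=3 j=5: A[i]=28>B[j]=27 take 27, j++

i=3, j=6, merged so far=[2, 2, 4, 5, 19, 21, 22, 23, 27]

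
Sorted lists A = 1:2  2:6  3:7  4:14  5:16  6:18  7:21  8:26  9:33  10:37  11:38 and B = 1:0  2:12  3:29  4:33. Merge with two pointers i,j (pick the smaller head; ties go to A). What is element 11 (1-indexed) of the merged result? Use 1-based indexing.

[i=1,j=1] A[i]=2>B[j]=0 take 0 → j++
[i=1,j=2] A[i]=2<=B[j]=12 take 2 → i++
[i=2,j=2] A[i]=6<=B[j]=12 take 6 → i++
[i=3,j=2] A[i]=7<=B[j]=12 take 7 → i++
[i=4,j=2] A[i]=14>B[j]=12 take 12 → j++
[i=4,j=3] A[i]=14<=B[j]=29 take 14 → i++
[i=5,j=3] A[i]=16<=B[j]=29 take 16 → i++
[i=6,j=3] A[i]=18<=B[j]=29 take 18 → i++
[i=7,j=3] A[i]=21<=B[j]=29 take 21 → i++
[i=8,j=3] A[i]=26<=B[j]=29 take 26 → i++
[i=9,j=3] A[i]=33>B[j]=29 take 29 → j++
[i=9,j=4] A[i]=33<=B[j]=33 take 33 → i++
[i=10,j=4] A[i]=37>B[j]=33 take 33 → j++
[i=10,j=5] B done, take A[i]=37 → i++
[i=11,j=5] B done, take A[i]=38 → i++

merged[11] = 29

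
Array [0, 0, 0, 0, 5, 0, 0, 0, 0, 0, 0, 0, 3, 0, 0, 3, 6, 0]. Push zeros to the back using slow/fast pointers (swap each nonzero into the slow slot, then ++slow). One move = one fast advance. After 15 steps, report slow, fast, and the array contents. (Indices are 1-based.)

slow=3, fast=16, a=[5, 3, 0, 0, 0, 0, 0, 0, 0, 0, 0, 0, 0, 0, 0, 3, 6, 0]

slow=1 fast=1: a[fast]=0, fast++
slow=1 fast=2: a[fast]=0, fast++
slow=1 fast=3: a[fast]=0, fast++
slow=1 fast=4: a[fast]=0, fast++
slow=1 fast=5: a[fast]=5≠0 swap→a[1]=5, slow++,fast++
slow=2 fast=6: a[fast]=0, fast++
slow=2 fast=7: a[fast]=0, fast++
slow=2 fast=8: a[fast]=0, fast++
slow=2 fast=9: a[fast]=0, fast++
slow=2 fast=10: a[fast]=0, fast++
slow=2 fast=11: a[fast]=0, fast++
slow=2 fast=12: a[fast]=0, fast++
slow=2 fast=13: a[fast]=3≠0 swap→a[2]=3, slow++,fast++
slow=3 fast=14: a[fast]=0, fast++
slow=3 fast=15: a[fast]=0, fast++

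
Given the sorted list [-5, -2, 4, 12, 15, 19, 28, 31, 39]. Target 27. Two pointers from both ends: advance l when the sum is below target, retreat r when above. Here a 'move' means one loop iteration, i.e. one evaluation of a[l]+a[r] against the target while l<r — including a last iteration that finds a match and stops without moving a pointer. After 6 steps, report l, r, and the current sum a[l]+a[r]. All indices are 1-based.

[1,9] -5+39=34 >27 → r--
[1,8] -5+31=26 <27 → l++
[2,8] -2+31=29 >27 → r--
[2,7] -2+28=26 <27 → l++
[3,7] 4+28=32 >27 → r--
[3,6] 4+19=23 <27 → l++

l=4, r=6, sum=31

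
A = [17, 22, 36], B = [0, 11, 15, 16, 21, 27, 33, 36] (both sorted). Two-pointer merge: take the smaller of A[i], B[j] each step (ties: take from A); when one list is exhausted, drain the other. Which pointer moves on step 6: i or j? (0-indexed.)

j

i=0 j=0: A[i]=17>B[j]=0 take 0, j++
i=0 j=1: A[i]=17>B[j]=11 take 11, j++
i=0 j=2: A[i]=17>B[j]=15 take 15, j++
i=0 j=3: A[i]=17>B[j]=16 take 16, j++
i=0 j=4: A[i]=17<=B[j]=21 take 17, i++
i=1 j=4: A[i]=22>B[j]=21 take 21, j++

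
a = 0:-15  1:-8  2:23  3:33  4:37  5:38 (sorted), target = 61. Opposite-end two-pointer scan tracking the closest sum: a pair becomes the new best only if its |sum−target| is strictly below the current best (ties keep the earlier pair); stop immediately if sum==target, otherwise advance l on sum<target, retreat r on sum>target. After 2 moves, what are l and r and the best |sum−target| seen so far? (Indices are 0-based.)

[0,5] -15+38=23 d=38 * → l++
[1,5] -8+38=30 d=31 * → l++

l=2, r=5, best |Δ|=31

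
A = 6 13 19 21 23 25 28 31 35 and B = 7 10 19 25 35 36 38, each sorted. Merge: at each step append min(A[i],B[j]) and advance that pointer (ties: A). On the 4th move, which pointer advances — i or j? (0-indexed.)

i=0 j=0: A[i]=6<=B[j]=7 take 6, i++
i=1 j=0: A[i]=13>B[j]=7 take 7, j++
i=1 j=1: A[i]=13>B[j]=10 take 10, j++
i=1 j=2: A[i]=13<=B[j]=19 take 13, i++

i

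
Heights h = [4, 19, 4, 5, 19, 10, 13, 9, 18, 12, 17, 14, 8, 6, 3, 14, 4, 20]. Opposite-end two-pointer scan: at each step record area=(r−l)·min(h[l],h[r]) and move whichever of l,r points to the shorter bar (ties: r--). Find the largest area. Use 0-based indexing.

[0,17] min(4,20)*17=68 best=68 * → l++
[1,17] min(19,20)*16=304 best=304 * → l++
[2,17] min(4,20)*15=60 best=304 → l++
[3,17] min(5,20)*14=70 best=304 → l++
[4,17] min(19,20)*13=247 best=304 → l++
[5,17] min(10,20)*12=120 best=304 → l++
[6,17] min(13,20)*11=143 best=304 → l++
[7,17] min(9,20)*10=90 best=304 → l++
[8,17] min(18,20)*9=162 best=304 → l++
[9,17] min(12,20)*8=96 best=304 → l++
[10,17] min(17,20)*7=119 best=304 → l++
[11,17] min(14,20)*6=84 best=304 → l++
[12,17] min(8,20)*5=40 best=304 → l++
[13,17] min(6,20)*4=24 best=304 → l++
[14,17] min(3,20)*3=9 best=304 → l++
[15,17] min(14,20)*2=28 best=304 → l++
[16,17] min(4,20)*1=4 best=304 → l++

max area = 304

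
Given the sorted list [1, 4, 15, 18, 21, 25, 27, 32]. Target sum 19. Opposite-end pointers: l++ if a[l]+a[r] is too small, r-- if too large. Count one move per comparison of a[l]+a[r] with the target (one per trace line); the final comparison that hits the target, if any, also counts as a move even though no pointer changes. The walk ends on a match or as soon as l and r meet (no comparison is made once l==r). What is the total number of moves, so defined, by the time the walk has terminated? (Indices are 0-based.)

5 moves

l=0 r=7: 1+32=33 >19, r--
l=0 r=6: 1+27=28 >19, r--
l=0 r=5: 1+25=26 >19, r--
l=0 r=4: 1+21=22 >19, r--
l=0 r=3: 1+18=19, found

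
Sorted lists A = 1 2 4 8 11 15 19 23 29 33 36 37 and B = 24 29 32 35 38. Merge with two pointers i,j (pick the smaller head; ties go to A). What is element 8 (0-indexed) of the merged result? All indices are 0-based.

merged[8] = 24

i=0 j=0: A[i]=1<=B[j]=24 take 1, i++
i=1 j=0: A[i]=2<=B[j]=24 take 2, i++
i=2 j=0: A[i]=4<=B[j]=24 take 4, i++
i=3 j=0: A[i]=8<=B[j]=24 take 8, i++
i=4 j=0: A[i]=11<=B[j]=24 take 11, i++
i=5 j=0: A[i]=15<=B[j]=24 take 15, i++
i=6 j=0: A[i]=19<=B[j]=24 take 19, i++
i=7 j=0: A[i]=23<=B[j]=24 take 23, i++
i=8 j=0: A[i]=29>B[j]=24 take 24, j++
i=8 j=1: A[i]=29<=B[j]=29 take 29, i++
i=9 j=1: A[i]=33>B[j]=29 take 29, j++
i=9 j=2: A[i]=33>B[j]=32 take 32, j++
i=9 j=3: A[i]=33<=B[j]=35 take 33, i++
i=10 j=3: A[i]=36>B[j]=35 take 35, j++
i=10 j=4: A[i]=36<=B[j]=38 take 36, i++
i=11 j=4: A[i]=37<=B[j]=38 take 37, i++
i=12 j=4: A done, take B[j]=38, j++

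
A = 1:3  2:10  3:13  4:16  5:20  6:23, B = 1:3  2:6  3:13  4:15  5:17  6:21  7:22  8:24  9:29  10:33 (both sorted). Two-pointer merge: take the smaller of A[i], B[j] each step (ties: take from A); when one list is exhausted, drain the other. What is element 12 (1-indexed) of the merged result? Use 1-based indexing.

i=1 j=1: A[i]=3<=B[j]=3 take 3, i++
i=2 j=1: A[i]=10>B[j]=3 take 3, j++
i=2 j=2: A[i]=10>B[j]=6 take 6, j++
i=2 j=3: A[i]=10<=B[j]=13 take 10, i++
i=3 j=3: A[i]=13<=B[j]=13 take 13, i++
i=4 j=3: A[i]=16>B[j]=13 take 13, j++
i=4 j=4: A[i]=16>B[j]=15 take 15, j++
i=4 j=5: A[i]=16<=B[j]=17 take 16, i++
i=5 j=5: A[i]=20>B[j]=17 take 17, j++
i=5 j=6: A[i]=20<=B[j]=21 take 20, i++
i=6 j=6: A[i]=23>B[j]=21 take 21, j++
i=6 j=7: A[i]=23>B[j]=22 take 22, j++
i=6 j=8: A[i]=23<=B[j]=24 take 23, i++
i=7 j=8: A done, take B[j]=24, j++
i=7 j=9: A done, take B[j]=29, j++
i=7 j=10: A done, take B[j]=33, j++

merged[12] = 22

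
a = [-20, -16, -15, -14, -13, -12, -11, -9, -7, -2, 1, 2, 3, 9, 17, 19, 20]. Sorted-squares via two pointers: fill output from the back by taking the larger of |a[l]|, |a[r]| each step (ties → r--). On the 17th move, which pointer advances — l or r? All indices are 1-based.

r

[1,17] |-20|<=|20| out[17]=400 → r--
[1,16] |-20|>|19| out[16]=400 → l++
[2,16] |-16|<=|19| out[15]=361 → r--
[2,15] |-16|<=|17| out[14]=289 → r--
[2,14] |-16|>|9| out[13]=256 → l++
[3,14] |-15|>|9| out[12]=225 → l++
[4,14] |-14|>|9| out[11]=196 → l++
[5,14] |-13|>|9| out[10]=169 → l++
[6,14] |-12|>|9| out[9]=144 → l++
[7,14] |-11|>|9| out[8]=121 → l++
[8,14] |-9|<=|9| out[7]=81 → r--
[8,13] |-9|>|3| out[6]=81 → l++
[9,13] |-7|>|3| out[5]=49 → l++
[10,13] |-2|<=|3| out[4]=9 → r--
[10,12] |-2|<=|2| out[3]=4 → r--
[10,11] |-2|>|1| out[2]=4 → l++
[11,11] |1|<=|1| out[1]=1 → r--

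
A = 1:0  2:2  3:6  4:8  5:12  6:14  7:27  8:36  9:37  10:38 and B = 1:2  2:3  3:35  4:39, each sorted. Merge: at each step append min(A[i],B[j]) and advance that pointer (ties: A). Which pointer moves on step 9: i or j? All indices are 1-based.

i

i=1 j=1: A[i]=0<=B[j]=2 take 0, i++
i=2 j=1: A[i]=2<=B[j]=2 take 2, i++
i=3 j=1: A[i]=6>B[j]=2 take 2, j++
i=3 j=2: A[i]=6>B[j]=3 take 3, j++
i=3 j=3: A[i]=6<=B[j]=35 take 6, i++
i=4 j=3: A[i]=8<=B[j]=35 take 8, i++
i=5 j=3: A[i]=12<=B[j]=35 take 12, i++
i=6 j=3: A[i]=14<=B[j]=35 take 14, i++
i=7 j=3: A[i]=27<=B[j]=35 take 27, i++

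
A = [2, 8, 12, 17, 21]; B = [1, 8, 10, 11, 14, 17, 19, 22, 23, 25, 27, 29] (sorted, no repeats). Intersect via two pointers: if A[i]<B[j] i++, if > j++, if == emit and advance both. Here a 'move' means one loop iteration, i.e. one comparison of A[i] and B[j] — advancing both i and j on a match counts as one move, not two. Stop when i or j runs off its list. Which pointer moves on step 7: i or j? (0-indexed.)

j

i=0 j=0: 2>1, j++
i=0 j=1: 2<8, i++
i=1 j=1: 8==8 emit, i++,j++
i=2 j=2: 12>10, j++
i=2 j=3: 12>11, j++
i=2 j=4: 12<14, i++
i=3 j=4: 17>14, j++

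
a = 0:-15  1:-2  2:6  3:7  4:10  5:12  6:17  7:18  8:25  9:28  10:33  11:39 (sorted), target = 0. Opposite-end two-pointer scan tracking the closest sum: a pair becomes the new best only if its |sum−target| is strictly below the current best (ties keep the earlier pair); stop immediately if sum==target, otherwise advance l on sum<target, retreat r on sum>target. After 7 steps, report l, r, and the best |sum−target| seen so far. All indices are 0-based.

l=1, r=5, best |Δ|=2

[0,11] -15+39=24 d=24 * → r--
[0,10] -15+33=18 d=18 * → r--
[0,9] -15+28=13 d=13 * → r--
[0,8] -15+25=10 d=10 * → r--
[0,7] -15+18=3 d=3 * → r--
[0,6] -15+17=2 d=2 * → r--
[0,5] -15+12=-3 d=3 → l++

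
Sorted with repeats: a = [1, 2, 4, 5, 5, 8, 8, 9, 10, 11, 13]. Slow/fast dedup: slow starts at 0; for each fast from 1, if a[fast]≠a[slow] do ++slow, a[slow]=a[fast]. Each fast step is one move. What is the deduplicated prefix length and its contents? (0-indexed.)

length 9; prefix = [1, 2, 4, 5, 8, 9, 10, 11, 13]

(s=0,f=1) a[fast]=2≠a[slow]=1 write a[1]=2 → slow++,fast++
(s=1,f=2) a[fast]=4≠a[slow]=2 write a[2]=4 → slow++,fast++
(s=2,f=3) a[fast]=5≠a[slow]=4 write a[3]=5 → slow++,fast++
(s=3,f=4) a[fast]=5=a[slow] dup → fast++
(s=3,f=5) a[fast]=8≠a[slow]=5 write a[4]=8 → slow++,fast++
(s=4,f=6) a[fast]=8=a[slow] dup → fast++
(s=4,f=7) a[fast]=9≠a[slow]=8 write a[5]=9 → slow++,fast++
(s=5,f=8) a[fast]=10≠a[slow]=9 write a[6]=10 → slow++,fast++
(s=6,f=9) a[fast]=11≠a[slow]=10 write a[7]=11 → slow++,fast++
(s=7,f=10) a[fast]=13≠a[slow]=11 write a[8]=13 → slow++,fast++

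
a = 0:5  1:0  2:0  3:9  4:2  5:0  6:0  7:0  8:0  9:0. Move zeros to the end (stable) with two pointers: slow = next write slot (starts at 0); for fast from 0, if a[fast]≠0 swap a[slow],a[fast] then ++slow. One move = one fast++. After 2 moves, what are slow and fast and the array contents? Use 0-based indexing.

slow=0 fast=0: a[fast]=5≠0 swap→a[0]=5, slow++,fast++
slow=1 fast=1: a[fast]=0, fast++

slow=1, fast=2, a=[5, 0, 0, 9, 2, 0, 0, 0, 0, 0]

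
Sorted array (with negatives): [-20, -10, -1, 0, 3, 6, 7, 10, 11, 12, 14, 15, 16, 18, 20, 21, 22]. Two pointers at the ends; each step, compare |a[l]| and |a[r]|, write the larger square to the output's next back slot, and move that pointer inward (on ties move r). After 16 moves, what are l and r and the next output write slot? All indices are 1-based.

[1,17] |-20|<=|22| out[17]=484 → r--
[1,16] |-20|<=|21| out[16]=441 → r--
[1,15] |-20|<=|20| out[15]=400 → r--
[1,14] |-20|>|18| out[14]=400 → l++
[2,14] |-10|<=|18| out[13]=324 → r--
[2,13] |-10|<=|16| out[12]=256 → r--
[2,12] |-10|<=|15| out[11]=225 → r--
[2,11] |-10|<=|14| out[10]=196 → r--
[2,10] |-10|<=|12| out[9]=144 → r--
[2,9] |-10|<=|11| out[8]=121 → r--
[2,8] |-10|<=|10| out[7]=100 → r--
[2,7] |-10|>|7| out[6]=100 → l++
[3,7] |-1|<=|7| out[5]=49 → r--
[3,6] |-1|<=|6| out[4]=36 → r--
[3,5] |-1|<=|3| out[3]=9 → r--
[3,4] |-1|>|0| out[2]=1 → l++

l=4, r=4, next write slot=1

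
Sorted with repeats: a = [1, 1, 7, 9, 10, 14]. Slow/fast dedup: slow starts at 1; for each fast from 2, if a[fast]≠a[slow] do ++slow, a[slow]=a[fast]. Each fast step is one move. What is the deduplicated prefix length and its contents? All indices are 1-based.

slow=1 fast=2: a[fast]=1=a[slow] dup, fast++
slow=1 fast=3: a[fast]=7≠a[slow]=1 write a[2]=7, slow++,fast++
slow=2 fast=4: a[fast]=9≠a[slow]=7 write a[3]=9, slow++,fast++
slow=3 fast=5: a[fast]=10≠a[slow]=9 write a[4]=10, slow++,fast++
slow=4 fast=6: a[fast]=14≠a[slow]=10 write a[5]=14, slow++,fast++

length 5; prefix = [1, 7, 9, 10, 14]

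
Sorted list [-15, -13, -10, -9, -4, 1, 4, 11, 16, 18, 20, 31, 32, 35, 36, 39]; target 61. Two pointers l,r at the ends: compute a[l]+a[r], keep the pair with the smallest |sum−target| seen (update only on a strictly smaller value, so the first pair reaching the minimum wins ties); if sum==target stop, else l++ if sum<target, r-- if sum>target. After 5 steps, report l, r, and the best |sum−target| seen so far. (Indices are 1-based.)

l=6, r=16, best |Δ|=26

l=1 r=16: -15+39=24 d=37 *, l++
l=2 r=16: -13+39=26 d=35 *, l++
l=3 r=16: -10+39=29 d=32 *, l++
l=4 r=16: -9+39=30 d=31 *, l++
l=5 r=16: -4+39=35 d=26 *, l++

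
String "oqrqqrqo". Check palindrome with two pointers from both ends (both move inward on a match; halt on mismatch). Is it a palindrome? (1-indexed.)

l=1 r=8: 'o'=='o', l++,r--
l=2 r=7: 'q'=='q', l++,r--
l=3 r=6: 'r'=='r', l++,r--
l=4 r=5: 'q'=='q', l++,r--

palindrome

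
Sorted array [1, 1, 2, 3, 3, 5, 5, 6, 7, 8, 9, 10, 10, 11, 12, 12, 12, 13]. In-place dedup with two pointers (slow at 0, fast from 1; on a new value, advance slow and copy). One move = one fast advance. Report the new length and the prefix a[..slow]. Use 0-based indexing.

length 12; prefix = [1, 2, 3, 5, 6, 7, 8, 9, 10, 11, 12, 13]

(s=0,f=1) a[fast]=1=a[slow] dup → fast++
(s=0,f=2) a[fast]=2≠a[slow]=1 write a[1]=2 → slow++,fast++
(s=1,f=3) a[fast]=3≠a[slow]=2 write a[2]=3 → slow++,fast++
(s=2,f=4) a[fast]=3=a[slow] dup → fast++
(s=2,f=5) a[fast]=5≠a[slow]=3 write a[3]=5 → slow++,fast++
(s=3,f=6) a[fast]=5=a[slow] dup → fast++
(s=3,f=7) a[fast]=6≠a[slow]=5 write a[4]=6 → slow++,fast++
(s=4,f=8) a[fast]=7≠a[slow]=6 write a[5]=7 → slow++,fast++
(s=5,f=9) a[fast]=8≠a[slow]=7 write a[6]=8 → slow++,fast++
(s=6,f=10) a[fast]=9≠a[slow]=8 write a[7]=9 → slow++,fast++
(s=7,f=11) a[fast]=10≠a[slow]=9 write a[8]=10 → slow++,fast++
(s=8,f=12) a[fast]=10=a[slow] dup → fast++
(s=8,f=13) a[fast]=11≠a[slow]=10 write a[9]=11 → slow++,fast++
(s=9,f=14) a[fast]=12≠a[slow]=11 write a[10]=12 → slow++,fast++
(s=10,f=15) a[fast]=12=a[slow] dup → fast++
(s=10,f=16) a[fast]=12=a[slow] dup → fast++
(s=10,f=17) a[fast]=13≠a[slow]=12 write a[11]=13 → slow++,fast++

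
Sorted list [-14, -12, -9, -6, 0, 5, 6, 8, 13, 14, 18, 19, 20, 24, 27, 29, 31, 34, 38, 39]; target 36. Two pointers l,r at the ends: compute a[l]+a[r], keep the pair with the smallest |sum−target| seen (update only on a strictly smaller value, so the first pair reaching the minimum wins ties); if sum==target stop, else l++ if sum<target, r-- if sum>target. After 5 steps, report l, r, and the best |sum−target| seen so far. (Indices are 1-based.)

l=1 r=20: -14+39=25 d=11 *, l++
l=2 r=20: -12+39=27 d=9 *, l++
l=3 r=20: -9+39=30 d=6 *, l++
l=4 r=20: -6+39=33 d=3 *, l++
l=5 r=20: 0+39=39 d=3, r--

l=5, r=19, best |Δ|=3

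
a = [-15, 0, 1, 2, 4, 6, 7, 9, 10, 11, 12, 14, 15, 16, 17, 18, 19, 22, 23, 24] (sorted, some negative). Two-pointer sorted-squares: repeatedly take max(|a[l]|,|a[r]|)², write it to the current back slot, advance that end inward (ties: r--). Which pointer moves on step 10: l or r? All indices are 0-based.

r

[0,19] |-15|<=|24| out[19]=576 → r--
[0,18] |-15|<=|23| out[18]=529 → r--
[0,17] |-15|<=|22| out[17]=484 → r--
[0,16] |-15|<=|19| out[16]=361 → r--
[0,15] |-15|<=|18| out[15]=324 → r--
[0,14] |-15|<=|17| out[14]=289 → r--
[0,13] |-15|<=|16| out[13]=256 → r--
[0,12] |-15|<=|15| out[12]=225 → r--
[0,11] |-15|>|14| out[11]=225 → l++
[1,11] |0|<=|14| out[10]=196 → r--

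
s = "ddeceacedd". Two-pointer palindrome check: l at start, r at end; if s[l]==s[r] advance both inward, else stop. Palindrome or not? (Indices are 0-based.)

not a palindrome (mismatch at 4,5)

l=0 r=9: 'd'=='d', l++,r--
l=1 r=8: 'd'=='d', l++,r--
l=2 r=7: 'e'=='e', l++,r--
l=3 r=6: 'c'=='c', l++,r--
l=4 r=5: 'e'!='a', stop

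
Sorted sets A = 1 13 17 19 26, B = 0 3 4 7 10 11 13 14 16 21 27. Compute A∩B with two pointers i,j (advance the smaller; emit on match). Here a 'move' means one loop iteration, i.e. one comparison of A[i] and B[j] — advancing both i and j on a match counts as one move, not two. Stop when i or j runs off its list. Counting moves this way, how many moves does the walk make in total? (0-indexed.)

14 moves

[i=0,j=0] 1>0 → j++
[i=0,j=1] 1<3 → i++
[i=1,j=1] 13>3 → j++
[i=1,j=2] 13>4 → j++
[i=1,j=3] 13>7 → j++
[i=1,j=4] 13>10 → j++
[i=1,j=5] 13>11 → j++
[i=1,j=6] 13==13 emit → i++,j++
[i=2,j=7] 17>14 → j++
[i=2,j=8] 17>16 → j++
[i=2,j=9] 17<21 → i++
[i=3,j=9] 19<21 → i++
[i=4,j=9] 26>21 → j++
[i=4,j=10] 26<27 → i++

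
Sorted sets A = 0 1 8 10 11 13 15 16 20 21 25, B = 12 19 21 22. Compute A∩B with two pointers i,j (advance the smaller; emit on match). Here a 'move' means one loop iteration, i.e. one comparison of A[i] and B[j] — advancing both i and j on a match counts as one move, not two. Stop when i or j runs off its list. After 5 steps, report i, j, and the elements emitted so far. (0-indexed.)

i=5, j=0, emitted=[]

[i=0,j=0] 0<12 → i++
[i=1,j=0] 1<12 → i++
[i=2,j=0] 8<12 → i++
[i=3,j=0] 10<12 → i++
[i=4,j=0] 11<12 → i++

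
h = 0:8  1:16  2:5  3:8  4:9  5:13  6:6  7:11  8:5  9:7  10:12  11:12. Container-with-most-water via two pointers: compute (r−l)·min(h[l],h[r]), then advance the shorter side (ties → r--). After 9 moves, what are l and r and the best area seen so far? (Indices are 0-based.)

l=1, r=3, best area=120

l=0 r=11: min(8,12)*11=88 best=88 *, l++
l=1 r=11: min(16,12)*10=120 best=120 *, r--
l=1 r=10: min(16,12)*9=108 best=120, r--
l=1 r=9: min(16,7)*8=56 best=120, r--
l=1 r=8: min(16,5)*7=35 best=120, r--
l=1 r=7: min(16,11)*6=66 best=120, r--
l=1 r=6: min(16,6)*5=30 best=120, r--
l=1 r=5: min(16,13)*4=52 best=120, r--
l=1 r=4: min(16,9)*3=27 best=120, r--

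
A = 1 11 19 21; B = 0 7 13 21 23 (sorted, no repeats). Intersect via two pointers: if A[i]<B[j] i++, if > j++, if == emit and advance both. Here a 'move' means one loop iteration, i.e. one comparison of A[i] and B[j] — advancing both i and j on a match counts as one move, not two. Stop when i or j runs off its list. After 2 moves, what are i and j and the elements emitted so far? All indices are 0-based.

i=1, j=1, emitted=[]

[i=0,j=0] 1>0 → j++
[i=0,j=1] 1<7 → i++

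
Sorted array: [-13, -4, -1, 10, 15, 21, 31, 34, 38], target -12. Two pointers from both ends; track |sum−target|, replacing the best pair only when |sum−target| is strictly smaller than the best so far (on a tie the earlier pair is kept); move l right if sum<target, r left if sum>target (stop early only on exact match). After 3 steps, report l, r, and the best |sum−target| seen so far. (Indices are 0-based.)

l=0, r=5, best |Δ|=30

[0,8] -13+38=25 d=37 * → r--
[0,7] -13+34=21 d=33 * → r--
[0,6] -13+31=18 d=30 * → r--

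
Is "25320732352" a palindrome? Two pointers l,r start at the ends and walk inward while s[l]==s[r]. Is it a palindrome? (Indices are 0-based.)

not a palindrome (mismatch at 4,6)

[0,10] '2'=='2' → l++,r--
[1,9] '5'=='5' → l++,r--
[2,8] '3'=='3' → l++,r--
[3,7] '2'=='2' → l++,r--
[4,6] '0'!='3' → stop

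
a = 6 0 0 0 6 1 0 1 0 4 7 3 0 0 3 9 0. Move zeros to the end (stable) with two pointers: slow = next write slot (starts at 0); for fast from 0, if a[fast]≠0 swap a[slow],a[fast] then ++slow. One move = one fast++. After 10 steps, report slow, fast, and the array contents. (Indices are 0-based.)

slow=0 fast=0: a[fast]=6≠0 swap→a[0]=6, slow++,fast++
slow=1 fast=1: a[fast]=0, fast++
slow=1 fast=2: a[fast]=0, fast++
slow=1 fast=3: a[fast]=0, fast++
slow=1 fast=4: a[fast]=6≠0 swap→a[1]=6, slow++,fast++
slow=2 fast=5: a[fast]=1≠0 swap→a[2]=1, slow++,fast++
slow=3 fast=6: a[fast]=0, fast++
slow=3 fast=7: a[fast]=1≠0 swap→a[3]=1, slow++,fast++
slow=4 fast=8: a[fast]=0, fast++
slow=4 fast=9: a[fast]=4≠0 swap→a[4]=4, slow++,fast++

slow=5, fast=10, a=[6, 6, 1, 1, 4, 0, 0, 0, 0, 0, 7, 3, 0, 0, 3, 9, 0]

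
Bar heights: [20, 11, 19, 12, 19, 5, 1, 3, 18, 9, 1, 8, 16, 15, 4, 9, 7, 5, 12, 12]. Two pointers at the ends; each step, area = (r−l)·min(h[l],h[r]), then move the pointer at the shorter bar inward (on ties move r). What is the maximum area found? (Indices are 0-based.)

max area = 228

l=0 r=19: min(20,12)*19=228 best=228 *, r--
l=0 r=18: min(20,12)*18=216 best=228, r--
l=0 r=17: min(20,5)*17=85 best=228, r--
l=0 r=16: min(20,7)*16=112 best=228, r--
l=0 r=15: min(20,9)*15=135 best=228, r--
l=0 r=14: min(20,4)*14=56 best=228, r--
l=0 r=13: min(20,15)*13=195 best=228, r--
l=0 r=12: min(20,16)*12=192 best=228, r--
l=0 r=11: min(20,8)*11=88 best=228, r--
l=0 r=10: min(20,1)*10=10 best=228, r--
l=0 r=9: min(20,9)*9=81 best=228, r--
l=0 r=8: min(20,18)*8=144 best=228, r--
l=0 r=7: min(20,3)*7=21 best=228, r--
l=0 r=6: min(20,1)*6=6 best=228, r--
l=0 r=5: min(20,5)*5=25 best=228, r--
l=0 r=4: min(20,19)*4=76 best=228, r--
l=0 r=3: min(20,12)*3=36 best=228, r--
l=0 r=2: min(20,19)*2=38 best=228, r--
l=0 r=1: min(20,11)*1=11 best=228, r--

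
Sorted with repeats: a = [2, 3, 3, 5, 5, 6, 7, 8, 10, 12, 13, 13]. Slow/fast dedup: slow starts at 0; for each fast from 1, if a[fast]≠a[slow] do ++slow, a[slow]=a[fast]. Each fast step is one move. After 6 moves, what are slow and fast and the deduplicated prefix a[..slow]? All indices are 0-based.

slow=4, fast=7, prefix=[2, 3, 5, 6, 7]

(s=0,f=1) a[fast]=3≠a[slow]=2 write a[1]=3 → slow++,fast++
(s=1,f=2) a[fast]=3=a[slow] dup → fast++
(s=1,f=3) a[fast]=5≠a[slow]=3 write a[2]=5 → slow++,fast++
(s=2,f=4) a[fast]=5=a[slow] dup → fast++
(s=2,f=5) a[fast]=6≠a[slow]=5 write a[3]=6 → slow++,fast++
(s=3,f=6) a[fast]=7≠a[slow]=6 write a[4]=7 → slow++,fast++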